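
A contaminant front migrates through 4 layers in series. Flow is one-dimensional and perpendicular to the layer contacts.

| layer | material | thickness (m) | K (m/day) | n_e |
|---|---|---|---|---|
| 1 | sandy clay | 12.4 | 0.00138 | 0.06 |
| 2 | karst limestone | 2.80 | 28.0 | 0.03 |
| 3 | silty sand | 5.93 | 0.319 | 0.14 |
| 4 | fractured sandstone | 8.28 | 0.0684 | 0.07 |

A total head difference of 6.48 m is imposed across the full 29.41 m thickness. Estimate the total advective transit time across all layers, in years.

With flow normal to the layers, continuity requires the same specific discharge q through every layer.
Σ(b_i/K_i) = 12.4/0.00138 + 2.80/28.0 + 5.93/0.319 + 8.28/0.0684 = 9125 d.
q = Δh / Σ(b_i/K_i) = 6.48 / 9125 = 0.0007101 m/day.
In each layer the seepage velocity is v_i = q/n_i, so the layer transit time is t_i = b_i·n_i / q:
  layer 1 (sandy clay): t_1 = 12.4 × 0.06 / 0.0007101 = 1048 d
  layer 2 (karst limestone): t_2 = 2.80 × 0.03 / 0.0007101 = 118.3 d
  layer 3 (silty sand): t_3 = 5.93 × 0.14 / 0.0007101 = 1169 d
  layer 4 (fractured sandstone): t_4 = 8.28 × 0.07 / 0.0007101 = 816.2 d
Total t = Σ t_i = 3151 days = 8.628 years.

8.63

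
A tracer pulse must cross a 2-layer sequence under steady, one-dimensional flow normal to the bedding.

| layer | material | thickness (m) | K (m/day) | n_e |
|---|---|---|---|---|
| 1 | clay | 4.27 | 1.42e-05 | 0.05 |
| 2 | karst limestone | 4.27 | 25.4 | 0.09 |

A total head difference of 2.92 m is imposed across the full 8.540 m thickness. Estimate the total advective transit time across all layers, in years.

With flow normal to the layers, continuity requires the same specific discharge q through every layer.
Σ(b_i/K_i) = 4.27/1.42e-05 + 4.27/25.4 = 3.007e+05 d.
q = Δh / Σ(b_i/K_i) = 2.92 / 3.007e+05 = 9.711e-06 m/day.
In each layer the seepage velocity is v_i = q/n_i, so the layer transit time is t_i = b_i·n_i / q:
  layer 1 (clay): t_1 = 4.27 × 0.05 / 9.711e-06 = 21986 d
  layer 2 (karst limestone): t_2 = 4.27 × 0.09 / 9.711e-06 = 39576 d
Total t = Σ t_i = 61562 days = 168.5 years.

169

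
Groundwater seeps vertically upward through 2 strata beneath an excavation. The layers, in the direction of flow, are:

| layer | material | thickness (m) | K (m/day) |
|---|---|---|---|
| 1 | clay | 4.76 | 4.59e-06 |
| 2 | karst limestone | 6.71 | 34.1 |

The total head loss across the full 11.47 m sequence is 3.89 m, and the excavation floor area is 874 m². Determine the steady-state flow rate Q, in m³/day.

0.00328

Flow is perpendicular to layering, so the layers act in series and the equivalent K is the thickness-weighted harmonic mean.
Total thickness L = 4.76 + 6.71 = 11.47 m.
Σ(b_i/K_i) = 4.76/4.59e-06 + 6.71/34.1 = 1.037e+06 d.
K_eq = L / Σ(b_i/K_i) = 11.47 / 1.037e+06 = 1.106e-05 m/day.
Q = K_eq · A · (Δh/L) = 1.106e-05 × 874 × (3.89/11.47) = 0.003278 m³/day.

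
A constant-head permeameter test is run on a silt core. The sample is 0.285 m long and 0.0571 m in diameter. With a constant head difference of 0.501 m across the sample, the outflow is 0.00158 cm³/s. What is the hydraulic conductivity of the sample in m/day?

0.0303

Cross-sectional area A = π·(d/2)² = π × (0.0571/2)² = 0.002561 m².
Convert discharge: 0.00158 cm³/s = 1.580e-09 m³/s.
Darcy's law rearranged: K = Q·L / (A·Δh) = 1.580e-09 × 0.285 / (0.002561 × 0.501) = 3.510e-07 m/s = 0.03033 m/day.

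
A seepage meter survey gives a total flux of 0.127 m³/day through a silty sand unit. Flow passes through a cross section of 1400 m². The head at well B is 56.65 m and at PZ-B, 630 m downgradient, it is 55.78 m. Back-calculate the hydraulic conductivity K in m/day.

Hydraulic gradient i = (56.65 − 55.78) / 630 = 0.87 / 630 = 0.001381.
From Q = K·A·i, K = Q / (A·i) = 0.127 / (1400 × 0.001381) = 0.06569 m/day.

0.0657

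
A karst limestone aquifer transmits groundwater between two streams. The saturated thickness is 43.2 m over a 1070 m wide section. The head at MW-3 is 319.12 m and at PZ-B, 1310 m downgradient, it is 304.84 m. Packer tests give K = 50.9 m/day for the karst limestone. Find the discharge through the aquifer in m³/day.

25600

Cross-sectional area A = 1070 × 43.2 = 46224 m².
Hydraulic gradient i = (319.12 − 304.84) / 1310 = 14.28 / 1310 = 0.01090.
Darcy's law: Q = K · A · i = 50.90 × 46224 × 0.01090 = 25647 m³/day.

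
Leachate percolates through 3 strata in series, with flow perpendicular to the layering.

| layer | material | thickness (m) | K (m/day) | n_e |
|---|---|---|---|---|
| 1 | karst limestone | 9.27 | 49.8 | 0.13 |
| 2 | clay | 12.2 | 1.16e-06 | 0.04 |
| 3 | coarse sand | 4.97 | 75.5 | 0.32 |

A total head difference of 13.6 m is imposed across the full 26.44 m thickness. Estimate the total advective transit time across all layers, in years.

With flow normal to the layers, continuity requires the same specific discharge q through every layer.
Σ(b_i/K_i) = 9.27/49.8 + 12.2/1.16e-06 + 4.97/75.5 = 1.052e+07 d.
q = Δh / Σ(b_i/K_i) = 13.6 / 1.052e+07 = 1.293e-06 m/day.
In each layer the seepage velocity is v_i = q/n_i, so the layer transit time is t_i = b_i·n_i / q:
  layer 1 (karst limestone): t_1 = 9.27 × 0.13 / 1.293e-06 = 9.319e+05 d
  layer 2 (clay): t_2 = 12.2 × 0.04 / 1.293e-06 = 3.774e+05 d
  layer 3 (coarse sand): t_3 = 4.97 × 0.32 / 1.293e-06 = 1.230e+06 d
Total t = Σ t_i = 2.539e+06 days = 6952 years.

6950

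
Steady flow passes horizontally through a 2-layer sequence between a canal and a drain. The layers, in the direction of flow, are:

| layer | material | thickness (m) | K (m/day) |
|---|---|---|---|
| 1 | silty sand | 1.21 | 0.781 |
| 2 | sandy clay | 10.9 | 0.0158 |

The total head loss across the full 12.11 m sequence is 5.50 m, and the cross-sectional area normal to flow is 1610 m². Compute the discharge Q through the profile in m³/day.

Flow is perpendicular to layering, so the layers act in series and the equivalent K is the thickness-weighted harmonic mean.
Total thickness L = 1.21 + 10.9 = 12.11 m.
Σ(b_i/K_i) = 1.21/0.781 + 10.9/0.0158 = 691.4 d.
K_eq = L / Σ(b_i/K_i) = 12.11 / 691.4 = 0.01751 m/day.
Q = K_eq · A · (Δh/L) = 0.01751 × 1610 × (5.50/12.11) = 12.81 m³/day.

12.8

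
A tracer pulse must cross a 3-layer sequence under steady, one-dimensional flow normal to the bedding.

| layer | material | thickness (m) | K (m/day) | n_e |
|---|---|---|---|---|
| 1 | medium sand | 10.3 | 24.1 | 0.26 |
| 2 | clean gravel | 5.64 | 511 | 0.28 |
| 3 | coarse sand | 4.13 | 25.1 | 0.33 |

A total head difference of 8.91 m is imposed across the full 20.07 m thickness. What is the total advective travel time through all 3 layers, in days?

With flow normal to the layers, continuity requires the same specific discharge q through every layer.
Σ(b_i/K_i) = 10.3/24.1 + 5.64/511 + 4.13/25.1 = 0.6030 d.
q = Δh / Σ(b_i/K_i) = 8.91 / 0.6030 = 14.78 m/day.
In each layer the seepage velocity is v_i = q/n_i, so the layer transit time is t_i = b_i·n_i / q:
  layer 1 (medium sand): t_1 = 10.3 × 0.26 / 14.78 = 0.1812 d
  layer 2 (clean gravel): t_2 = 5.64 × 0.28 / 14.78 = 0.1069 d
  layer 3 (coarse sand): t_3 = 4.13 × 0.33 / 14.78 = 0.09223 d
Total t = Σ t_i = 0.3803 days.

0.380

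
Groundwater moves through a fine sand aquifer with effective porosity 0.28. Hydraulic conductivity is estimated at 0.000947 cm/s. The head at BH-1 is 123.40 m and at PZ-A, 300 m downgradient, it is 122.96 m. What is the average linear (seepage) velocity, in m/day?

Convert K: 0.000947 cm/s × 864 = 0.8182 m/day.
Hydraulic gradient i = (123.40 − 122.96) / 300 = 0.44 / 300 = 0.001467.
Darcy flux q = K · i = 0.8182 × 0.001467 = 0.001200 m/day.
Seepage velocity v = q / n_e = 0.001200 / 0.28 = 0.004286 m/day.

0.00429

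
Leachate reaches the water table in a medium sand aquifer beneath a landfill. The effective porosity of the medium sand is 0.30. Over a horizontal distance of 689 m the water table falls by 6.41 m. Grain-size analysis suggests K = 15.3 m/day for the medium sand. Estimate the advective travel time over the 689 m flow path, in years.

3.98

Hydraulic gradient i = Δh / L = 6.41 / 689 = 0.009303.
Darcy flux q = K · i = 15.30 × 0.009303 = 0.1423 m/day.
Seepage velocity v = q / n_e = 0.1423 / 0.30 = 0.4745 m/day.
Travel time t = L / v = 689 / 0.4745 = 1452 days = 3.976 years.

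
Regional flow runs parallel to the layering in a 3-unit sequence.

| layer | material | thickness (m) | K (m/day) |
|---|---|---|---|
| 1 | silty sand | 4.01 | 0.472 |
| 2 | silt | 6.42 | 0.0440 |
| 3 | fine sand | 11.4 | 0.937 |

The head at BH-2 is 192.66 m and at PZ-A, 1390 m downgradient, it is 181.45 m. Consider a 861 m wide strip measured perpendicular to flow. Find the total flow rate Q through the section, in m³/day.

89.3

Flow is parallel to layering, so each bed carries its own Darcy discharge and the transmissivities add.
Σ(K_i·b_i) = 0.472×4.01 + 0.0440×6.42 + 0.937×11.4 = 12.86 m²/day.
Hydraulic gradient i = (192.66 − 181.45) / 1390 = 11.21 / 1390 = 0.008065.
Q = Σ(K_i·b_i) · W · i = 12.86 × 861 × 0.008065 = 89.28 m³/day.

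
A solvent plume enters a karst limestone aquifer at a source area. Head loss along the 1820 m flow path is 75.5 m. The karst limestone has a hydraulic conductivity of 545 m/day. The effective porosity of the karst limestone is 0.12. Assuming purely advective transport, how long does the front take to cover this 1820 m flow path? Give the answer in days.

9.66

Hydraulic gradient i = Δh / L = 75.5 / 1820 = 0.04148.
Darcy flux q = K · i = 545.0 × 0.04148 = 22.61 m/day.
Seepage velocity v = q / n_e = 22.61 / 0.12 = 188.4 m/day.
Travel time t = L / v = 1820 / 188.4 = 9.660 days.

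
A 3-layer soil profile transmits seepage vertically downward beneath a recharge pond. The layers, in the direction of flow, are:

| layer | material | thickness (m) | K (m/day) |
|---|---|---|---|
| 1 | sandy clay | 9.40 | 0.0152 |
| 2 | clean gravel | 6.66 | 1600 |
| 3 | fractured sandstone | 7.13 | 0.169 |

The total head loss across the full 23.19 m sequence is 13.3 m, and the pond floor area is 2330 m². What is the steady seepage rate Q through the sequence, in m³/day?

46.9

Flow is perpendicular to layering, so the layers act in series and the equivalent K is the thickness-weighted harmonic mean.
Total thickness L = 9.40 + 6.66 + 7.13 = 23.19 m.
Σ(b_i/K_i) = 9.40/0.0152 + 6.66/1600 + 7.13/0.169 = 660.6 d.
K_eq = L / Σ(b_i/K_i) = 23.19 / 660.6 = 0.03510 m/day.
Q = K_eq · A · (Δh/L) = 0.03510 × 2330 × (13.3/23.19) = 46.91 m³/day.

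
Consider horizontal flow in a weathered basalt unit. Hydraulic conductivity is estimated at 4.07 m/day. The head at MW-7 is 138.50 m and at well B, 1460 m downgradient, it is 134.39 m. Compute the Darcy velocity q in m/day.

0.0115

Hydraulic gradient i = (138.50 − 134.39) / 1460 = 4.11 / 1460 = 0.002815.
Specific discharge q = K · i = 4.070 × 0.002815 = 0.01146 m/day.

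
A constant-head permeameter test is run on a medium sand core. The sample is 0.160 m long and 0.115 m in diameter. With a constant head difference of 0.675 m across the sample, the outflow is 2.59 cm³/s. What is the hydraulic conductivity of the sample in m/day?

Cross-sectional area A = π·(d/2)² = π × (0.115/2)² = 0.01039 m².
Convert discharge: 2.59 cm³/s = 2.590e-06 m³/s.
Darcy's law rearranged: K = Q·L / (A·Δh) = 2.590e-06 × 0.160 / (0.01039 × 0.675) = 5.911e-05 m/s = 5.107 m/day.

5.11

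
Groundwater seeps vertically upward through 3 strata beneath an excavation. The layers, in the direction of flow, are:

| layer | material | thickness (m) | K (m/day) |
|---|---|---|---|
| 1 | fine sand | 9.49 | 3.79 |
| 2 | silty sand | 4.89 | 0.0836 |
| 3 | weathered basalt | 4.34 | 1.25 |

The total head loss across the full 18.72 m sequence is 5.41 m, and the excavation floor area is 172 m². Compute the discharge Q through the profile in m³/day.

Flow is perpendicular to layering, so the layers act in series and the equivalent K is the thickness-weighted harmonic mean.
Total thickness L = 9.49 + 4.89 + 4.34 = 18.72 m.
Σ(b_i/K_i) = 9.49/3.79 + 4.89/0.0836 + 4.34/1.25 = 64.47 d.
K_eq = L / Σ(b_i/K_i) = 18.72 / 64.47 = 0.2904 m/day.
Q = K_eq · A · (Δh/L) = 0.2904 × 172 × (5.41/18.72) = 14.43 m³/day.

14.4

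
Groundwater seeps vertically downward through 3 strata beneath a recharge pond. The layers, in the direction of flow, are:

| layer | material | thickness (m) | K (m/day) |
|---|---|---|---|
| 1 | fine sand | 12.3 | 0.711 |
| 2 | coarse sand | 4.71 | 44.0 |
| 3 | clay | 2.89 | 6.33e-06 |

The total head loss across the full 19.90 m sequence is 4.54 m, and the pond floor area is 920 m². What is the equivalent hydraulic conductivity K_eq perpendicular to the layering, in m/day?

Flow is perpendicular to layering, so the layers act in series and the equivalent K is the thickness-weighted harmonic mean.
Total thickness L = 12.3 + 4.71 + 2.89 = 19.90 m.
Σ(b_i/K_i) = 12.3/0.711 + 4.71/44.0 + 2.89/6.33e-06 = 4.566e+05 d.
K_eq = L / Σ(b_i/K_i) = 19.90 / 4.566e+05 = 4.359e-05 m/day.

4.36e-05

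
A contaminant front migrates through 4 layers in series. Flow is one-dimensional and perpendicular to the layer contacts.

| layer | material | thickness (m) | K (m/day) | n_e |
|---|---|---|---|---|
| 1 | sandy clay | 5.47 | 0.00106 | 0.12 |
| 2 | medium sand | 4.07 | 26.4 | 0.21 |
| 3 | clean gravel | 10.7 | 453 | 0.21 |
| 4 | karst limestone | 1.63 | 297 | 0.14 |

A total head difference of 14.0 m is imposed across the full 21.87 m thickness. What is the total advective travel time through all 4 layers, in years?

With flow normal to the layers, continuity requires the same specific discharge q through every layer.
Σ(b_i/K_i) = 5.47/0.00106 + 4.07/26.4 + 10.7/453 + 1.63/297 = 5161 d.
q = Δh / Σ(b_i/K_i) = 14.0 / 5161 = 0.002713 m/day.
In each layer the seepage velocity is v_i = q/n_i, so the layer transit time is t_i = b_i·n_i / q:
  layer 1 (sandy clay): t_1 = 5.47 × 0.12 / 0.002713 = 242.0 d
  layer 2 (medium sand): t_2 = 4.07 × 0.21 / 0.002713 = 315.1 d
  layer 3 (clean gravel): t_3 = 10.7 × 0.21 / 0.002713 = 828.3 d
  layer 4 (karst limestone): t_4 = 1.63 × 0.14 / 0.002713 = 84.12 d
Total t = Σ t_i = 1469 days = 4.023 years.

4.02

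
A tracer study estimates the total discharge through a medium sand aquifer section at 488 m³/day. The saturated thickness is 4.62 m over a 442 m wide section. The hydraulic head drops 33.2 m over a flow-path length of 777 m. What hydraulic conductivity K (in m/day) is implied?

5.59

Cross-sectional area A = 442 × 4.62 = 2042 m².
Hydraulic gradient i = Δh / L = 33.2 / 777 = 0.04273.
From Q = K·A·i, K = Q / (A·i) = 488 / (2042 × 0.04273) = 5.593 m/day.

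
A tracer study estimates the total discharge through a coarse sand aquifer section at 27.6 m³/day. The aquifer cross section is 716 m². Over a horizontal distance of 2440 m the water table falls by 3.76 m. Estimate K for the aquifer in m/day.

Hydraulic gradient i = Δh / L = 3.76 / 2440 = 0.001541.
From Q = K·A·i, K = Q / (A·i) = 27.6 / (716.0 × 0.001541) = 25.01 m/day.

25.0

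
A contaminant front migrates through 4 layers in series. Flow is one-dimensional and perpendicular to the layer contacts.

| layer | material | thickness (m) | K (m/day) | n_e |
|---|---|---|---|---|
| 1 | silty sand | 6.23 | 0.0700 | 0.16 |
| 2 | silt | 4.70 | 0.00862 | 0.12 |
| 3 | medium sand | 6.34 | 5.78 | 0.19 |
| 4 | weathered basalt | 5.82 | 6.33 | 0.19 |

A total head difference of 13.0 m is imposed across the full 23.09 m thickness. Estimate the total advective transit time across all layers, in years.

With flow normal to the layers, continuity requires the same specific discharge q through every layer.
Σ(b_i/K_i) = 6.23/0.0700 + 4.70/0.00862 + 6.34/5.78 + 5.82/6.33 = 636.3 d.
q = Δh / Σ(b_i/K_i) = 13.0 / 636.3 = 0.02043 m/day.
In each layer the seepage velocity is v_i = q/n_i, so the layer transit time is t_i = b_i·n_i / q:
  layer 1 (silty sand): t_1 = 6.23 × 0.16 / 0.02043 = 48.79 d
  layer 2 (silt): t_2 = 4.70 × 0.12 / 0.02043 = 27.60 d
  layer 3 (medium sand): t_3 = 6.34 × 0.19 / 0.02043 = 58.96 d
  layer 4 (weathered basalt): t_4 = 5.82 × 0.19 / 0.02043 = 54.12 d
Total t = Σ t_i = 189.5 days = 0.5187 years.

0.519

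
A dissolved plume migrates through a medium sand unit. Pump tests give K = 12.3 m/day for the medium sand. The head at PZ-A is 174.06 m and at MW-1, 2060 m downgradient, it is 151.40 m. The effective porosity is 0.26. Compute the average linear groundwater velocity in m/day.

Hydraulic gradient i = (174.06 − 151.40) / 2060 = 22.66 / 2060 = 0.01100.
Darcy flux q = K · i = 12.30 × 0.01100 = 0.1353 m/day.
Seepage velocity v = q / n_e = 0.1353 / 0.26 = 0.5204 m/day.

0.520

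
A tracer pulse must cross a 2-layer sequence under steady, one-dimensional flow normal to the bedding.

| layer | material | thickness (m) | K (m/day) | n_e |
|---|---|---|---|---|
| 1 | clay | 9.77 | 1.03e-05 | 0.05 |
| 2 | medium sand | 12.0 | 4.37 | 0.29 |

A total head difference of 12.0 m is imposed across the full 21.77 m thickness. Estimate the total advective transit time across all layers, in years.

859

With flow normal to the layers, continuity requires the same specific discharge q through every layer.
Σ(b_i/K_i) = 9.77/1.03e-05 + 12.0/4.37 = 9.485e+05 d.
q = Δh / Σ(b_i/K_i) = 12.0 / 9.485e+05 = 1.265e-05 m/day.
In each layer the seepage velocity is v_i = q/n_i, so the layer transit time is t_i = b_i·n_i / q:
  layer 1 (clay): t_1 = 9.77 × 0.05 / 1.265e-05 = 38614 d
  layer 2 (medium sand): t_2 = 12.0 × 0.29 / 1.265e-05 = 2.751e+05 d
Total t = Σ t_i = 3.137e+05 days = 858.8 years.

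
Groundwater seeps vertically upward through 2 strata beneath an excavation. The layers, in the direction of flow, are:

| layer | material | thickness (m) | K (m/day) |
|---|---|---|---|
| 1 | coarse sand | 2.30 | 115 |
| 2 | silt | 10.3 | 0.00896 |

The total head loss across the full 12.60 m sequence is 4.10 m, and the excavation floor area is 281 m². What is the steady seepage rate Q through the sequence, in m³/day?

1.00

Flow is perpendicular to layering, so the layers act in series and the equivalent K is the thickness-weighted harmonic mean.
Total thickness L = 2.30 + 10.3 = 12.60 m.
Σ(b_i/K_i) = 2.30/115 + 10.3/0.00896 = 1150 d.
K_eq = L / Σ(b_i/K_i) = 12.60 / 1150 = 0.01096 m/day.
Q = K_eq · A · (Δh/L) = 0.01096 × 281 × (4.10/12.60) = 1.002 m³/day.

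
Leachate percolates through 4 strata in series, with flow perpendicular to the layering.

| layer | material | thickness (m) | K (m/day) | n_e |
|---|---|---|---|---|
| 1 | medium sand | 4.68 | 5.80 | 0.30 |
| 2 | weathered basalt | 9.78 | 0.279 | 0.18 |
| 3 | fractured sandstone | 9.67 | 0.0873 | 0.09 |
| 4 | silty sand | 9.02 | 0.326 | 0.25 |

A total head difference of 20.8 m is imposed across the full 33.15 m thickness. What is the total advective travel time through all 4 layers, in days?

52.7

With flow normal to the layers, continuity requires the same specific discharge q through every layer.
Σ(b_i/K_i) = 4.68/5.80 + 9.78/0.279 + 9.67/0.0873 + 9.02/0.326 = 174.3 d.
q = Δh / Σ(b_i/K_i) = 20.8 / 174.3 = 0.1193 m/day.
In each layer the seepage velocity is v_i = q/n_i, so the layer transit time is t_i = b_i·n_i / q:
  layer 1 (medium sand): t_1 = 4.68 × 0.30 / 0.1193 = 11.77 d
  layer 2 (weathered basalt): t_2 = 9.78 × 0.18 / 0.1193 = 14.75 d
  layer 3 (fractured sandstone): t_3 = 9.67 × 0.09 / 0.1193 = 7.293 d
  layer 4 (silty sand): t_4 = 9.02 × 0.25 / 0.1193 = 18.90 d
Total t = Σ t_i = 52.71 days.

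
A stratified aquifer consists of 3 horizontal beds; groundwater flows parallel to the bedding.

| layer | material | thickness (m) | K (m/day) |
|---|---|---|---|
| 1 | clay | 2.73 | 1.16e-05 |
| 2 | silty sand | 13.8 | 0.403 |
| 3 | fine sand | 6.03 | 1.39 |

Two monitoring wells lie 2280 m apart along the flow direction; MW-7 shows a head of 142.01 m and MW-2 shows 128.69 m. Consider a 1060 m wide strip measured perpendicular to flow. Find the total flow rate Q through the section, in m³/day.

86.3

Flow is parallel to layering, so each bed carries its own Darcy discharge and the transmissivities add.
Σ(K_i·b_i) = 1.16e-05×2.73 + 0.403×13.8 + 1.39×6.03 = 13.94 m²/day.
Hydraulic gradient i = (142.01 − 128.69) / 2280 = 13.32 / 2280 = 0.005842.
Q = Σ(K_i·b_i) · W · i = 13.94 × 1060 × 0.005842 = 86.34 m³/day.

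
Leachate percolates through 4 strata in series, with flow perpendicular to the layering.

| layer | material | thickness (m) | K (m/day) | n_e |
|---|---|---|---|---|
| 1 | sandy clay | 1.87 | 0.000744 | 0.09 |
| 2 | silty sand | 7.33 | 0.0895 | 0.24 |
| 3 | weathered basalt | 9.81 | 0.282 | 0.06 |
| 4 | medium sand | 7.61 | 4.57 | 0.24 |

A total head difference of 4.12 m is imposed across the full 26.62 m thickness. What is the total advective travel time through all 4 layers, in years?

7.59

With flow normal to the layers, continuity requires the same specific discharge q through every layer.
Σ(b_i/K_i) = 1.87/0.000744 + 7.33/0.0895 + 9.81/0.282 + 7.61/4.57 = 2632 d.
q = Δh / Σ(b_i/K_i) = 4.12 / 2632 = 0.001565 m/day.
In each layer the seepage velocity is v_i = q/n_i, so the layer transit time is t_i = b_i·n_i / q:
  layer 1 (sandy clay): t_1 = 1.87 × 0.09 / 0.001565 = 107.5 d
  layer 2 (silty sand): t_2 = 7.33 × 0.24 / 0.001565 = 1124 d
  layer 3 (weathered basalt): t_3 = 9.81 × 0.06 / 0.001565 = 376.0 d
  layer 4 (medium sand): t_4 = 7.61 × 0.24 / 0.001565 = 1167 d
Total t = Σ t_i = 2774 days = 7.595 years.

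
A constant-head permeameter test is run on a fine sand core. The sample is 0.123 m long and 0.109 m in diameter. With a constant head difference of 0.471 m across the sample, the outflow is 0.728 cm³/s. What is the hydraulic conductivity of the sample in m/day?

Cross-sectional area A = π·(d/2)² = π × (0.109/2)² = 0.009331 m².
Convert discharge: 0.728 cm³/s = 7.280e-07 m³/s.
Darcy's law rearranged: K = Q·L / (A·Δh) = 7.280e-07 × 0.123 / (0.009331 × 0.471) = 2.037e-05 m/s = 1.760 m/day.

1.76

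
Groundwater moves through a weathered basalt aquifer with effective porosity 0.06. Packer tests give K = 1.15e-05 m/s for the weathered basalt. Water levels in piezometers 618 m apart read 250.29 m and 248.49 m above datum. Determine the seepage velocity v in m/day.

Convert K: 1.15e-05 m/s × 86400 = 0.9936 m/day.
Hydraulic gradient i = (250.29 − 248.49) / 618 = 1.8 / 618 = 0.002913.
Darcy flux q = K · i = 0.9936 × 0.002913 = 0.002894 m/day.
Seepage velocity v = q / n_e = 0.002894 / 0.06 = 0.04823 m/day.

0.0482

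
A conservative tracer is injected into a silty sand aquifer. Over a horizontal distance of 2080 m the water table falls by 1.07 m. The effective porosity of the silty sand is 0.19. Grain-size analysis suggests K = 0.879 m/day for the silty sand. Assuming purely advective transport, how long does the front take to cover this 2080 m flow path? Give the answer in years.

2390

Hydraulic gradient i = Δh / L = 1.07 / 2080 = 0.0005144.
Darcy flux q = K · i = 0.8790 × 0.0005144 = 0.0004522 m/day.
Seepage velocity v = q / n_e = 0.0004522 / 0.19 = 0.002380 m/day.
Travel time t = L / v = 2080 / 0.002380 = 8.740e+05 days = 2393 years.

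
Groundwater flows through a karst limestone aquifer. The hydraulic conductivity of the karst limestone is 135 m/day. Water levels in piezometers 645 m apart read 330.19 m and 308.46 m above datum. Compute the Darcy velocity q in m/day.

Hydraulic gradient i = (330.19 − 308.46) / 645 = 21.73 / 645 = 0.03369.
Specific discharge q = K · i = 135.0 × 0.03369 = 4.548 m/day.

4.55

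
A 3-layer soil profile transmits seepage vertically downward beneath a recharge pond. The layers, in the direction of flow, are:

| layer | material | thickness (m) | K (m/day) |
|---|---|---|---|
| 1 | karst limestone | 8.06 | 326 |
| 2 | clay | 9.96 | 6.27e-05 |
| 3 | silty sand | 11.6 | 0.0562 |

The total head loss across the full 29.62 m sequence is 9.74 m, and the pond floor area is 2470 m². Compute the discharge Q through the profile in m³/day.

0.151

Flow is perpendicular to layering, so the layers act in series and the equivalent K is the thickness-weighted harmonic mean.
Total thickness L = 8.06 + 9.96 + 11.6 = 29.62 m.
Σ(b_i/K_i) = 8.06/326 + 9.96/6.27e-05 + 11.6/0.0562 = 1.591e+05 d.
K_eq = L / Σ(b_i/K_i) = 29.62 / 1.591e+05 = 0.0001862 m/day.
Q = K_eq · A · (Δh/L) = 0.0001862 × 2470 × (9.74/29.62) = 0.1513 m³/day.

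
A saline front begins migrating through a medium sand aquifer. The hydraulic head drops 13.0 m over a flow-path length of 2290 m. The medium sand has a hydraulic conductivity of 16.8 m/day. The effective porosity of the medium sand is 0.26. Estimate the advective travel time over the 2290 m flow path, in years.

Hydraulic gradient i = Δh / L = 13.0 / 2290 = 0.005677.
Darcy flux q = K · i = 16.80 × 0.005677 = 0.09537 m/day.
Seepage velocity v = q / n_e = 0.09537 / 0.26 = 0.3668 m/day.
Travel time t = L / v = 2290 / 0.3668 = 6243 days = 17.09 years.

17.1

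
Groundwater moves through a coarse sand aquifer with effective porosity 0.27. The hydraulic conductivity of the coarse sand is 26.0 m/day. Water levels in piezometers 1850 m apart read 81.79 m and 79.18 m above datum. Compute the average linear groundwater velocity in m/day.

0.136

Hydraulic gradient i = (81.79 − 79.18) / 1850 = 2.61 / 1850 = 0.001411.
Darcy flux q = K · i = 26.00 × 0.001411 = 0.03668 m/day.
Seepage velocity v = q / n_e = 0.03668 / 0.27 = 0.1359 m/day.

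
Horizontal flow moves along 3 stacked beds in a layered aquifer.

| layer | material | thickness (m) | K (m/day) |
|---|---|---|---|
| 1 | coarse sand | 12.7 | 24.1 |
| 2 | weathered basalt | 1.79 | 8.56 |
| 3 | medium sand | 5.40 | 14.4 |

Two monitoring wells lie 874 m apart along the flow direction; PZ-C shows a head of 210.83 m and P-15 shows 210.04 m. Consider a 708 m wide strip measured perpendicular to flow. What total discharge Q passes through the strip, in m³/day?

Flow is parallel to layering, so each bed carries its own Darcy discharge and the transmissivities add.
Σ(K_i·b_i) = 24.1×12.7 + 8.56×1.79 + 14.4×5.40 = 399.2 m²/day.
Hydraulic gradient i = (210.83 − 210.04) / 874 = 0.79 / 874 = 0.0009039.
Q = Σ(K_i·b_i) · W · i = 399.2 × 708 × 0.0009039 = 255.4 m³/day.

255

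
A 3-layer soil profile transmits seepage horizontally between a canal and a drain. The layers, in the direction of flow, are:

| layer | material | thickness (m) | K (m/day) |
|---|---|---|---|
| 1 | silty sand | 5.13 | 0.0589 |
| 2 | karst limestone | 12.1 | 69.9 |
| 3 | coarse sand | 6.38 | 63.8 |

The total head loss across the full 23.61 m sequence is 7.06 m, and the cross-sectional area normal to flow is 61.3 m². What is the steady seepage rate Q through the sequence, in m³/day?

Flow is perpendicular to layering, so the layers act in series and the equivalent K is the thickness-weighted harmonic mean.
Total thickness L = 5.13 + 12.1 + 6.38 = 23.61 m.
Σ(b_i/K_i) = 5.13/0.0589 + 12.1/69.9 + 6.38/63.8 = 87.37 d.
K_eq = L / Σ(b_i/K_i) = 23.61 / 87.37 = 0.2702 m/day.
Q = K_eq · A · (Δh/L) = 0.2702 × 61.3 × (7.06/23.61) = 4.953 m³/day.

4.95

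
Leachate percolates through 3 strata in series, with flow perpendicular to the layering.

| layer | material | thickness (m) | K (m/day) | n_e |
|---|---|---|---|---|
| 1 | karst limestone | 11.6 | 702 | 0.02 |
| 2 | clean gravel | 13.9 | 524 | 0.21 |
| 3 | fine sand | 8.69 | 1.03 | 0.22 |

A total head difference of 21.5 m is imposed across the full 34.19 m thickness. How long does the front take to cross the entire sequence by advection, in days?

2.00

With flow normal to the layers, continuity requires the same specific discharge q through every layer.
Σ(b_i/K_i) = 11.6/702 + 13.9/524 + 8.69/1.03 = 8.480 d.
q = Δh / Σ(b_i/K_i) = 21.5 / 8.480 = 2.535 m/day.
In each layer the seepage velocity is v_i = q/n_i, so the layer transit time is t_i = b_i·n_i / q:
  layer 1 (karst limestone): t_1 = 11.6 × 0.02 / 2.535 = 0.09150 d
  layer 2 (clean gravel): t_2 = 13.9 × 0.21 / 2.535 = 1.151 d
  layer 3 (fine sand): t_3 = 8.69 × 0.22 / 2.535 = 0.7540 d
Total t = Σ t_i = 1.997 days.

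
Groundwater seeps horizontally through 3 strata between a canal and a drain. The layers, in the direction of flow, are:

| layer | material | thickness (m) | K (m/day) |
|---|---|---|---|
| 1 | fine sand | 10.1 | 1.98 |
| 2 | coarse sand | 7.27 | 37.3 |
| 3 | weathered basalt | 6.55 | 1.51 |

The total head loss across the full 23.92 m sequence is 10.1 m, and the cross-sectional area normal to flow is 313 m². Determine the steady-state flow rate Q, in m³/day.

328

Flow is perpendicular to layering, so the layers act in series and the equivalent K is the thickness-weighted harmonic mean.
Total thickness L = 10.1 + 7.27 + 6.55 = 23.92 m.
Σ(b_i/K_i) = 10.1/1.98 + 7.27/37.3 + 6.55/1.51 = 9.634 d.
K_eq = L / Σ(b_i/K_i) = 23.92 / 9.634 = 2.483 m/day.
Q = K_eq · A · (Δh/L) = 2.483 × 313 × (10.1/23.92) = 328.2 m³/day.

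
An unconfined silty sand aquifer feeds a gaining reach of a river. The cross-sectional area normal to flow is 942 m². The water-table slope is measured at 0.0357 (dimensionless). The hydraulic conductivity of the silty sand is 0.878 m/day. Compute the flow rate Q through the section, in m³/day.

Hydraulic gradient i = 0.0357.
Darcy's law: Q = K · A · i = 0.8780 × 942.0 × 0.03570 = 29.53 m³/day.

29.5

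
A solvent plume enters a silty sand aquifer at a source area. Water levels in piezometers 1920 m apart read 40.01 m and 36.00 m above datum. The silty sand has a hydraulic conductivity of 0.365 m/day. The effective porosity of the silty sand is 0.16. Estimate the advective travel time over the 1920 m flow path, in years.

1100

Hydraulic gradient i = (40.01 − 36.00) / 1920 = 4.01 / 1920 = 0.002089.
Darcy flux q = K · i = 0.3650 × 0.002089 = 0.0007623 m/day.
Seepage velocity v = q / n_e = 0.0007623 / 0.16 = 0.004764 m/day.
Travel time t = L / v = 1920 / 0.004764 = 4.030e+05 days = 1103 years.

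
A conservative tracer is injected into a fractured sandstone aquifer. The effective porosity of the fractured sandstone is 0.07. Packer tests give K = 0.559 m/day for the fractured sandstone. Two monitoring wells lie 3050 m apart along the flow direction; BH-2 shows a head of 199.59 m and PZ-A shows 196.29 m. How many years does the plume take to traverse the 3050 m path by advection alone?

966

Hydraulic gradient i = (199.59 − 196.29) / 3050 = 3.3 / 3050 = 0.001082.
Darcy flux q = K · i = 0.5590 × 0.001082 = 0.0006048 m/day.
Seepage velocity v = q / n_e = 0.0006048 / 0.07 = 0.008640 m/day.
Travel time t = L / v = 3050 / 0.008640 = 3.530e+05 days = 966.5 years.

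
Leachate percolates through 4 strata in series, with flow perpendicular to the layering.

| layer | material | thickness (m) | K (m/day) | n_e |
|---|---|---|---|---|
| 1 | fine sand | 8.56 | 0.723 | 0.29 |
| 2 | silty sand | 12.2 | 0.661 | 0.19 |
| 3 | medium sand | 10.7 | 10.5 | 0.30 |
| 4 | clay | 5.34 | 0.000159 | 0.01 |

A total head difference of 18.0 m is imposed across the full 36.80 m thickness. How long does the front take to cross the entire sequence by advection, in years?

With flow normal to the layers, continuity requires the same specific discharge q through every layer.
Σ(b_i/K_i) = 8.56/0.723 + 12.2/0.661 + 10.7/10.5 + 5.34/0.000159 = 33616 d.
q = Δh / Σ(b_i/K_i) = 18.0 / 33616 = 0.0005355 m/day.
In each layer the seepage velocity is v_i = q/n_i, so the layer transit time is t_i = b_i·n_i / q:
  layer 1 (fine sand): t_1 = 8.56 × 0.29 / 0.0005355 = 4636 d
  layer 2 (silty sand): t_2 = 12.2 × 0.19 / 0.0005355 = 4329 d
  layer 3 (medium sand): t_3 = 10.7 × 0.30 / 0.0005355 = 5995 d
  layer 4 (clay): t_4 = 5.34 × 0.01 / 0.0005355 = 99.73 d
Total t = Σ t_i = 15060 days = 41.23 years.

41.2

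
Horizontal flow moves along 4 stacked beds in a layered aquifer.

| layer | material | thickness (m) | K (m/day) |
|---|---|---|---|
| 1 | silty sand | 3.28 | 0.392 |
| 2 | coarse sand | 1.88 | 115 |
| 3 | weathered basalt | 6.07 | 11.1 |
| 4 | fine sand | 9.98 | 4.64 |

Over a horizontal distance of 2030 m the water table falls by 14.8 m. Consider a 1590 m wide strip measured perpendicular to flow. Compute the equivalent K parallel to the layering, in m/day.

15.6

Flow is parallel to layering, so each bed carries its own Darcy discharge and the transmissivities add.
Σ(K_i·b_i) = 0.392×3.28 + 115×1.88 + 11.1×6.07 + 4.64×9.98 = 331.2 m²/day.
Total thickness b = 21.21 m, so K_eq = Σ(K_i·b_i)/b = 15.61 m/day.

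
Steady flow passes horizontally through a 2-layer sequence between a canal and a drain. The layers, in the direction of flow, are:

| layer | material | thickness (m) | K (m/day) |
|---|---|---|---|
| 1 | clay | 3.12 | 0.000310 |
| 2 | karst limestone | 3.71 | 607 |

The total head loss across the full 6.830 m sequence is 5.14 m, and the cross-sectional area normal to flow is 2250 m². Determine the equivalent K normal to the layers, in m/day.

Flow is perpendicular to layering, so the layers act in series and the equivalent K is the thickness-weighted harmonic mean.
Total thickness L = 3.12 + 3.71 = 6.830 m.
Σ(b_i/K_i) = 3.12/0.000310 + 3.71/607 = 10065 d.
K_eq = L / Σ(b_i/K_i) = 6.830 / 10065 = 0.0006786 m/day.

0.000679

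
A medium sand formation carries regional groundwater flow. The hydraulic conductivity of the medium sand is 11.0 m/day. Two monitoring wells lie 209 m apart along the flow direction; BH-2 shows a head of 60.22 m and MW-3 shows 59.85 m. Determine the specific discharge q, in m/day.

Hydraulic gradient i = (60.22 − 59.85) / 209 = 0.37 / 209 = 0.001770.
Specific discharge q = K · i = 11.00 × 0.001770 = 0.01947 m/day.

0.0195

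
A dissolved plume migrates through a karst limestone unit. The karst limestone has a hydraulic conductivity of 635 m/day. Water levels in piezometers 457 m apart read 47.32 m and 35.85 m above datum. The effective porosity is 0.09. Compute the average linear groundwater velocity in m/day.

Hydraulic gradient i = (47.32 − 35.85) / 457 = 11.47 / 457 = 0.02510.
Darcy flux q = K · i = 635.0 × 0.02510 = 15.94 m/day.
Seepage velocity v = q / n_e = 15.94 / 0.09 = 177.1 m/day.

177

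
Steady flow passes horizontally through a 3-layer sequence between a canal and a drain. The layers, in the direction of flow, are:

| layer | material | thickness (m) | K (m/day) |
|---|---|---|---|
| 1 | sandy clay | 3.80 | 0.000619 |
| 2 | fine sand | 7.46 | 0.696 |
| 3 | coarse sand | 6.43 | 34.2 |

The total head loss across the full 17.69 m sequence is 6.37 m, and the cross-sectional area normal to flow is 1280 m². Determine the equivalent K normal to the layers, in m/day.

0.00288

Flow is perpendicular to layering, so the layers act in series and the equivalent K is the thickness-weighted harmonic mean.
Total thickness L = 3.80 + 7.46 + 6.43 = 17.69 m.
Σ(b_i/K_i) = 3.80/0.000619 + 7.46/0.696 + 6.43/34.2 = 6150 d.
K_eq = L / Σ(b_i/K_i) = 17.69 / 6150 = 0.002876 m/day.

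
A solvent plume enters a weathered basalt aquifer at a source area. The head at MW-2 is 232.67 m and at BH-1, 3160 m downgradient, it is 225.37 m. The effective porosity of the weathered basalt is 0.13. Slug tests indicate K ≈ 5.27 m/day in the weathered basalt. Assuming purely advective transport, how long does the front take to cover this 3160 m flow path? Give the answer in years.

Hydraulic gradient i = (232.67 − 225.37) / 3160 = 7.3 / 3160 = 0.002310.
Darcy flux q = K · i = 5.270 × 0.002310 = 0.01217 m/day.
Seepage velocity v = q / n_e = 0.01217 / 0.13 = 0.09365 m/day.
Travel time t = L / v = 3160 / 0.09365 = 33743 days = 92.38 years.

92.4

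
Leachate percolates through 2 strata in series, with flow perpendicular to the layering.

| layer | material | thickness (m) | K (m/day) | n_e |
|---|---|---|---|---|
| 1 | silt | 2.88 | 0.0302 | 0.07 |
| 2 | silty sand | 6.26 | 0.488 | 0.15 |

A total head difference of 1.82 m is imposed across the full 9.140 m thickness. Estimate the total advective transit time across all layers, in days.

With flow normal to the layers, continuity requires the same specific discharge q through every layer.
Σ(b_i/K_i) = 2.88/0.0302 + 6.26/0.488 = 108.2 d.
q = Δh / Σ(b_i/K_i) = 1.82 / 108.2 = 0.01682 m/day.
In each layer the seepage velocity is v_i = q/n_i, so the layer transit time is t_i = b_i·n_i / q:
  layer 1 (silt): t_1 = 2.88 × 0.07 / 0.01682 = 11.98 d
  layer 2 (silty sand): t_2 = 6.26 × 0.15 / 0.01682 = 55.82 d
Total t = Σ t_i = 67.80 days.

67.8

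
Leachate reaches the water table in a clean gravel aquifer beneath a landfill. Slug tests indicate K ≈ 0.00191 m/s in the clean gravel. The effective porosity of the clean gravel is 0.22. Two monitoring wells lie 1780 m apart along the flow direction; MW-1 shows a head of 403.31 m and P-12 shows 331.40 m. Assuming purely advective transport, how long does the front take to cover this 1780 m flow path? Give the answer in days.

58.7

Convert K: 0.00191 m/s × 86400 = 165.0 m/day.
Hydraulic gradient i = (403.31 − 331.40) / 1780 = 71.91 / 1780 = 0.04040.
Darcy flux q = K · i = 165.0 × 0.04040 = 6.667 m/day.
Seepage velocity v = q / n_e = 6.667 / 0.22 = 30.30 m/day.
Travel time t = L / v = 1780 / 30.30 = 58.74 days.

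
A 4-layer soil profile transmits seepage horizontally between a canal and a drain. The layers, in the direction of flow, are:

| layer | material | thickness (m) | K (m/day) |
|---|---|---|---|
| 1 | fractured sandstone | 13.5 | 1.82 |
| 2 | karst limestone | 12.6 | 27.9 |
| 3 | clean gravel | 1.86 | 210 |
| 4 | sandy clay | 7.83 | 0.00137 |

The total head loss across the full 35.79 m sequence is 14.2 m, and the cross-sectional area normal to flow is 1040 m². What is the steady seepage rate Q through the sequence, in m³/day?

Flow is perpendicular to layering, so the layers act in series and the equivalent K is the thickness-weighted harmonic mean.
Total thickness L = 13.5 + 12.6 + 1.86 + 7.83 = 35.79 m.
Σ(b_i/K_i) = 13.5/1.82 + 12.6/27.9 + 1.86/210 + 7.83/0.00137 = 5723 d.
K_eq = L / Σ(b_i/K_i) = 35.79 / 5723 = 0.006253 m/day.
Q = K_eq · A · (Δh/L) = 0.006253 × 1040 × (14.2/35.79) = 2.580 m³/day.

2.58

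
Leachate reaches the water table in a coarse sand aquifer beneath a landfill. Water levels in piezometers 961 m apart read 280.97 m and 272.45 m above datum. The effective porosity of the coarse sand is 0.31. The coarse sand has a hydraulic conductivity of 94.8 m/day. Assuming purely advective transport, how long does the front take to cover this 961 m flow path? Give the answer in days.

354

Hydraulic gradient i = (280.97 − 272.45) / 961 = 8.52 / 961 = 0.008866.
Darcy flux q = K · i = 94.80 × 0.008866 = 0.8405 m/day.
Seepage velocity v = q / n_e = 0.8405 / 0.31 = 2.711 m/day.
Travel time t = L / v = 961 / 2.711 = 354.5 days.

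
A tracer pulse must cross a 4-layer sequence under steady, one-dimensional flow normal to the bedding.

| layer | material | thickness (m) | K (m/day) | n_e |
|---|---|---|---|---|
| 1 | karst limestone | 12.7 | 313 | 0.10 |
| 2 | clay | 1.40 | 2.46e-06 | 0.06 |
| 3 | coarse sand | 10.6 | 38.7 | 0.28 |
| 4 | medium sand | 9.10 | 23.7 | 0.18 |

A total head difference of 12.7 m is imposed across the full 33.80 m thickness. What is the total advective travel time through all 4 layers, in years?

With flow normal to the layers, continuity requires the same specific discharge q through every layer.
Σ(b_i/K_i) = 12.7/313 + 1.40/2.46e-06 + 10.6/38.7 + 9.10/23.7 = 5.691e+05 d.
q = Δh / Σ(b_i/K_i) = 12.7 / 5.691e+05 = 2.232e-05 m/day.
In each layer the seepage velocity is v_i = q/n_i, so the layer transit time is t_i = b_i·n_i / q:
  layer 1 (karst limestone): t_1 = 12.7 × 0.10 / 2.232e-05 = 56911 d
  layer 2 (clay): t_2 = 1.40 × 0.06 / 2.232e-05 = 3764 d
  layer 3 (coarse sand): t_3 = 10.6 × 0.28 / 2.232e-05 = 1.330e+05 d
  layer 4 (medium sand): t_4 = 9.10 × 0.18 / 2.232e-05 = 73401 d
Total t = Σ t_i = 2.671e+05 days = 731.2 years.

731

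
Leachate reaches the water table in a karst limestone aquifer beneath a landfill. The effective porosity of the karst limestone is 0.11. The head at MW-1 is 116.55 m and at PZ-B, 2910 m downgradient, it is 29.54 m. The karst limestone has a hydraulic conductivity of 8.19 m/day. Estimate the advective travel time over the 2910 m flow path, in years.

3.58

Hydraulic gradient i = (116.55 − 29.54) / 2910 = 87.01 / 2910 = 0.02990.
Darcy flux q = K · i = 8.190 × 0.02990 = 0.2449 m/day.
Seepage velocity v = q / n_e = 0.2449 / 0.11 = 2.226 m/day.
Travel time t = L / v = 2910 / 2.226 = 1307 days = 3.579 years.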